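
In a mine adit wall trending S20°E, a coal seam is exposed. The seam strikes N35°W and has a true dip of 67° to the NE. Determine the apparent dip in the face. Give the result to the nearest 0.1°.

31.4°

The strike is N35°W and the section trends S20°E; the acute angle between them is β = 15°.
tan(apparent dip) = tan 67° · sin 15° = 0.6097
apparent dip = arctan 0.6097 = 31.37°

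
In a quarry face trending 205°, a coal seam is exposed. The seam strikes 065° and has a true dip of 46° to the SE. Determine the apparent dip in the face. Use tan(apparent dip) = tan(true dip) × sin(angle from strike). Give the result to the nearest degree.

The section lies 40° from the strike.
tan α = tan 46° × sin 40° = 1.0355 × 0.6428 = 0.6656
apparent dip = arctan 0.6656 = 33.65°

34°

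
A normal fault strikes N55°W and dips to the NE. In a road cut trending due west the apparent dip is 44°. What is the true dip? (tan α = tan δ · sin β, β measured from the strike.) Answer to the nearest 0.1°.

59.3°

The section is 35° from the strike.
tan δ = tan α / sin β = tan 44° / sin 35° = 0.9657 / 0.5736 = 1.6836
δ = arctan(1.6836) = 59.29°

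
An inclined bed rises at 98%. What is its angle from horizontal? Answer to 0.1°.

44.4°

tan θ = 98/100 = 0.9800
θ = arctan(0.9800) = 44.42°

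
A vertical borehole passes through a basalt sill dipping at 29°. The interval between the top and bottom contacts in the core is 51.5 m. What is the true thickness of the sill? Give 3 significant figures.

45.0 m

True thickness t = h · cos(dip) = 51.5 × cos 29°
t = 51.5 × 0.8746 = 45.043 m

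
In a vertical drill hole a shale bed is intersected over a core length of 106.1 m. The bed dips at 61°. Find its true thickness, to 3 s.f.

True thickness t = h · cos(dip) = 106.1 × cos 61°
t = 106.1 × 0.4848 = 51.438 m

51.4 m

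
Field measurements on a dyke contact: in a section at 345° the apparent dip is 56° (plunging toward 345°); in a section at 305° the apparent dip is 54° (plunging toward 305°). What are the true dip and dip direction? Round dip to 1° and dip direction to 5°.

true dip 57°, dip direction 330°

Each apparent-dip line lies in the plane. As unit vectors (x east, y north, z up), v₁ plunges 56°→345° and v₂ plunges 54°→305°.
The plane normal is n = v₁ × v₂ ∝ (-0.157, 0.282, 0.211).
Dip δ = arctan(|n_h|/n_z) = arctan(0.323/0.211) = 56.8°.
Dip direction = atan2(-0.157, 0.282) = 331° (azimuth of n's horizontal projection).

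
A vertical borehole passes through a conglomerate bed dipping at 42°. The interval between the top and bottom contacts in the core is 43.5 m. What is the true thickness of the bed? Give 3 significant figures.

32.3 m

True thickness t = h · cos(dip) = 43.5 × cos 42°
t = 43.5 × 0.7431 = 32.327 m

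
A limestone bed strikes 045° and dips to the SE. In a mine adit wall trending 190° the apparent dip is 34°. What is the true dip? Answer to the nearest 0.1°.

49.6°

The section is 35° from the strike.
tan(true dip) = tan 34° / sin 35° = 1.1760
δ = arctan(1.1760) = 49.62°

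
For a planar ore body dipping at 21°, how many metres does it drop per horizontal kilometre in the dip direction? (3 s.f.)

384 m

drop per km = 1000 × tan 21° = 1000 × 0.3839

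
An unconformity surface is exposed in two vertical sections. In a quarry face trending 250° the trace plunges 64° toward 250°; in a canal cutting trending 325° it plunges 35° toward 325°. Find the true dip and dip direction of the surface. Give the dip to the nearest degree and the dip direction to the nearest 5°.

true dip 64°, dip direction 255°

Represent each trace as a vector plunging at its apparent dip toward its trend (east-north-up frame): v₁ = (-0.412, -0.150, -0.899), v₂ = (-0.470, 0.671, -0.574).
Cross product v₁ × v₂ gives the pole to the plane: n ∝ (-0.689, -0.186, 0.347).
Dip δ = arctan(|n_h|/n_z) = arctan(0.714/0.347) = 64.1°.
Dip direction = atan2(-0.689, -0.186) = 255° (azimuth of n's horizontal projection).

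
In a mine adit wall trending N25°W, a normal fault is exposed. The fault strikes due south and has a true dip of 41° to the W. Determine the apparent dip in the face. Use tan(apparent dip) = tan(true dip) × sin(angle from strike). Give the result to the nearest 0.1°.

20.2°

The section lies 25° from the strike.
tan(apparent dip) = tan 41° · sin 25° = 0.3674
α = arctan(0.3674) = 20.17°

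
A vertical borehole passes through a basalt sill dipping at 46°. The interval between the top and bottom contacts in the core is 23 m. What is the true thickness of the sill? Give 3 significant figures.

16.0 m

True thickness t = h · cos(dip) = 23 × cos 46°
t = 23 × 0.6947 = 15.977 m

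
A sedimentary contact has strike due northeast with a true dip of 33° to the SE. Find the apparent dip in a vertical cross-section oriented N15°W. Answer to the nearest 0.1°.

29.4°

The section lies 60° from the strike.
tan α = tan 33° × sin 60° = 0.6494 × 0.8660 = 0.5624
α = arctan(0.5624) = 29.35°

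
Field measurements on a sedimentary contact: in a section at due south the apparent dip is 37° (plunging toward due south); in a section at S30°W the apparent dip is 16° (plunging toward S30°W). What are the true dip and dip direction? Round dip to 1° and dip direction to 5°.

true dip 46°, dip direction 135°

Represent each trace as a vector plunging at its apparent dip toward its trend (east-north-up frame): v₁ = (0.000, -0.799, -0.602), v₂ = (-0.481, -0.832, -0.276).
The plane normal is n = v₁ × v₂ ∝ (0.281, -0.289, 0.384).
Dip δ = arctan(|n_h|/n_z) = arctan(0.403/0.384) = 46.4°.
Dip direction = atan2(0.281, -0.289) = 136° (azimuth of n's horizontal projection).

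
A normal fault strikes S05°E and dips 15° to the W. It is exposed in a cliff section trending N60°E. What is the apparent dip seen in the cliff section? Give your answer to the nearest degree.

14°

Angle between strike (S05°E) and section (N60°E): β = 65°.
tan(apparent dip) = tan 15° · sin 65° = 0.2428
α = arctan(0.2428) = 13.65°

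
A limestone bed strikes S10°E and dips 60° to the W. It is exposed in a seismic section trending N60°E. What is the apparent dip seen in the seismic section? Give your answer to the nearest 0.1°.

58.4°

Angle between strike (S10°E) and section (N60°E): β = 70°.
tan α = tan 60° × sin 70° = 1.7321 × 0.9397 = 1.6276
apparent dip = arctan 1.6276 = 58.43°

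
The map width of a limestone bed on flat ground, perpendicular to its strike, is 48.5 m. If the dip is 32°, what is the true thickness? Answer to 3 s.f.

True thickness t = w · sin(dip) = 48.5 × sin 32°
t = 48.5 × 0.5299 = 25.701 m

25.7 m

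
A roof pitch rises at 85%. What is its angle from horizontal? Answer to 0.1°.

tan θ = 85/100 = 0.8500
θ = arctan(0.8500) = 40.36°

40.4°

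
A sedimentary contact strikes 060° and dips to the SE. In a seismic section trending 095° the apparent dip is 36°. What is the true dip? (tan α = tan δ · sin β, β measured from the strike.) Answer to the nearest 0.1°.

The section is 35° from the strike.
tan δ = tan α / sin β = tan 36° / sin 35° = 0.7265 / 0.5736 = 1.2667
true dip = arctan 1.2667 = 51.71°

51.7°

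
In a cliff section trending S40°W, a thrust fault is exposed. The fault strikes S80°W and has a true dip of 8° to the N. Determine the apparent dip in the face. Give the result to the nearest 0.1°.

The strike is S80°W and the section trends S40°W; the acute angle between them is β = 40°.
tan α = tan 8° × sin 40° = 0.1405 × 0.6428 = 0.0903
α = arctan(0.0903) = 5.16°

5.2°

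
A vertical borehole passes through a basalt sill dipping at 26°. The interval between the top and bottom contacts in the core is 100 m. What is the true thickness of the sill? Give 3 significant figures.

89.9 m

True thickness t = h · cos(dip) = 100 × cos 26°
t = 100 × 0.8988 = 89.879 m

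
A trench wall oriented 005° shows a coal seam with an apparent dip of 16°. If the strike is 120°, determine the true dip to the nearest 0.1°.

β = acute angle between strike 120° and section 005° = 65°.
tan δ = tan α / sin β = tan 16° / sin 65° = 0.2867 / 0.9063 = 0.3164
true dip = arctan 0.3164 = 17.56°

17.6°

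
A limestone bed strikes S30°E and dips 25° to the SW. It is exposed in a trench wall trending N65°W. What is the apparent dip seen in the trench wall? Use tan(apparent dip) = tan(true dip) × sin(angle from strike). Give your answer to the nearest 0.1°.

15.0°

The strike is S30°E and the section trends N65°W; the acute angle between them is β = 35°.
tan α = tan 25° × sin 35° = 0.4663 × 0.5736 = 0.2675
apparent dip = arctan 0.2675 = 14.97°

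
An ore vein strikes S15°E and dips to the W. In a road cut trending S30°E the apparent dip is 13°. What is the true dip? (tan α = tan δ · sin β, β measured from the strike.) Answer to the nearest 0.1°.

41.7°

β = acute angle between strike S15°E and section S30°E = 15°.
tan δ = tan α / sin β = tan 13° / sin 15° = 0.2309 / 0.2588 = 0.8920
true dip = arctan 0.8920 = 41.73°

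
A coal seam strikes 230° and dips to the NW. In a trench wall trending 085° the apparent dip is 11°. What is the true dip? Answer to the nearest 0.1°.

18.7°

The section is 35° from the strike.
tan δ = tan α / sin β = tan 11° / sin 35° = 0.1944 / 0.5736 = 0.3389
δ = arctan(0.3389) = 18.72°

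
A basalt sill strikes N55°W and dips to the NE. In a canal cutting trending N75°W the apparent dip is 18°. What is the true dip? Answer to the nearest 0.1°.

β = acute angle between strike N55°W and section N75°W = 20°.
tan δ = tan α / sin β = tan 18° / sin 20° = 0.3249 / 0.3420 = 0.9500
δ = arctan(0.9500) = 43.53°

43.5°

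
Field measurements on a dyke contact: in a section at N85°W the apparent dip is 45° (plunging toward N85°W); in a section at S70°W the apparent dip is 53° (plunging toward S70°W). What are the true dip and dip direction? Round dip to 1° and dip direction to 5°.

true dip 55°, dip direction 230°

Each apparent-dip line lies in the plane. As unit vectors (x east, y north, z up), v₁ plunges 45°→N85°W and v₂ plunges 53°→S70°W.
Cross product v₁ × v₂ gives the pole to the plane: n ∝ (-0.195, -0.163, 0.180).
True dip = arccos(n_z / |n|) = arccos(0.5782) = 54.7°.
The horizontal component of n points toward azimuth atan2(n_x, n_y) = 230°, the dip direction.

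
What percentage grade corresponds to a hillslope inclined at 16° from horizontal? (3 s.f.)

28.7%

grade % = 100 × tan 16° = 100 × 0.2867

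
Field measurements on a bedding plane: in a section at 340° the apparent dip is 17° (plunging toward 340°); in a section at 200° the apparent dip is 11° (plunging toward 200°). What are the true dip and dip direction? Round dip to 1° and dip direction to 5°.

true dip 36°, dip direction 275°

Represent each trace as a vector plunging at its apparent dip toward its trend (east-north-up frame): v₁ = (-0.327, 0.899, -0.292), v₂ = (-0.336, -0.922, -0.191).
n = v₁ × v₂ = (-0.441, 0.036, 0.603) (taken with n_z > 0).
True dip = arccos(n_z / |n|) = arccos(0.8063) = 36.3°.
The horizontal component of n points toward azimuth atan2(n_x, n_y) = 275°, the dip direction.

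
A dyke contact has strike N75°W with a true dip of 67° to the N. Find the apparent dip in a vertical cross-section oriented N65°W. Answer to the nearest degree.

22°

Angle between strike (N75°W) and section (N65°W): β = 10°.
tan α = tan 67° × sin 10° = 2.3559 × 0.1736 = 0.4091
apparent dip = arctan 0.4091 = 22.25°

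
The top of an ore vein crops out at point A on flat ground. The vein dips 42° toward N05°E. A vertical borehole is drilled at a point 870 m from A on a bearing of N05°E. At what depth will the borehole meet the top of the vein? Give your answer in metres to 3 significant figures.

783 m

The hole is directly down-dip from the outcrop, so the down-dip offset is 870 m.
Depth = down-dip offset × tan(dip) = 870.00 × tan 42° = 870.00 × 0.9004
Depth = 783.35 m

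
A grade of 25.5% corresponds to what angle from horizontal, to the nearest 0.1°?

tan θ = 25.5/100 = 0.2550
θ = arctan(0.2550) = 14.31°

14.3°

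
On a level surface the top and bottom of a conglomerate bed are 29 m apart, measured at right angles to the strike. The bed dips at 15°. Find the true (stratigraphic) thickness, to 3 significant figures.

True thickness t = w · sin(dip) = 29 × sin 15°
t = 29 × 0.2588 = 7.506 m

7.51 m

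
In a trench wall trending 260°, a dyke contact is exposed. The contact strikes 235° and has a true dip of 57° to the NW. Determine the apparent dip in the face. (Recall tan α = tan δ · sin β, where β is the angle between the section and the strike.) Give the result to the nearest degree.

33°

Angle between strike (235°) and section (260°): β = 25°.
tan(apparent dip) = tan 57° · sin 25° = 0.6508
apparent dip = arctan 0.6508 = 33.06°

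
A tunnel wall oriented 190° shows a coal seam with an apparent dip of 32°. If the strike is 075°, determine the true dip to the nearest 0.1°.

The section is 65° from the strike.
tan δ = tan α / sin β = tan 32° / sin 65° = 0.6249 / 0.9063 = 0.6895
true dip = arctan 0.6895 = 34.58°

34.6°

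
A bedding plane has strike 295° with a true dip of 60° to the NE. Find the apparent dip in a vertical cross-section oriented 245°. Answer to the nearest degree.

53°

Angle between strike (295°) and section (245°): β = 50°.
tan α = tan 60° × sin 50° = 1.7321 × 0.7660 = 1.3268
α = arctan(1.3268) = 53.00°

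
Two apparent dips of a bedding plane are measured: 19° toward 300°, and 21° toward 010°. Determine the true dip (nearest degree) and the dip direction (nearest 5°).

Each apparent-dip line lies in the plane. As unit vectors (x east, y north, z up), v₁ plunges 19°→300° and v₂ plunges 21°→010°.
Cross product v₁ × v₂ gives the pole to the plane: n ∝ (-0.130, 0.346, 0.829).
tan δ = √(n_x²+n_y²)/n_z = 0.370/0.829, so δ = 24.0°.
Dip direction = atan2(-0.130, 0.346) = 339° (azimuth of n's horizontal projection).

true dip 24°, dip direction 340°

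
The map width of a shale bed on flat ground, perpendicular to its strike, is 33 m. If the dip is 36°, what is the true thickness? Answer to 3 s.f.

True thickness t = w · sin(dip) = 33 × sin 36°
t = 33 × 0.5878 = 19.397 m

19.4 m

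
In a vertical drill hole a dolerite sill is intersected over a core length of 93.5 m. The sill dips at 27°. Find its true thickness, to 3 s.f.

83.3 m

True thickness t = h · cos(dip) = 93.5 × cos 27°
t = 93.5 × 0.8910 = 83.309 m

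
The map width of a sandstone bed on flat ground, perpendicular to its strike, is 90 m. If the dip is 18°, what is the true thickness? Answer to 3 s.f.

27.8 m

True thickness t = w · sin(dip) = 90 × sin 18°
t = 90 × 0.3090 = 27.812 m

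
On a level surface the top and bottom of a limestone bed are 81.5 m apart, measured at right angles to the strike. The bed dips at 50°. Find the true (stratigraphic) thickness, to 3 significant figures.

True thickness t = w · sin(dip) = 81.5 × sin 50°
t = 81.5 × 0.7660 = 62.433 m

62.4 m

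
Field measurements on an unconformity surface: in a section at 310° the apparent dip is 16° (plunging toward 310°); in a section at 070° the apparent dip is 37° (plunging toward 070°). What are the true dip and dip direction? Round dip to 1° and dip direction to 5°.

The two traces are lines in the plane: v₁ = (sin 310°·cos 16°, cos 310°·cos 16°, −sin 16°), v₂ = (sin 70°·cos 37°, cos 70°·cos 37°, −sin 37°).
n = v₁ × v₂ = (0.297, 0.650, 0.665) (taken with n_z > 0).
True dip = arccos(n_z / |n|) = arccos(0.6812) = 47.1°.
The horizontal component of n points toward azimuth atan2(n_x, n_y) = 25°, the dip direction.

true dip 47°, dip direction 025°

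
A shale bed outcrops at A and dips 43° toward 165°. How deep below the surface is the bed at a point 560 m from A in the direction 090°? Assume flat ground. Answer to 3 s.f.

The hole lies 75° from the dip direction, so the down-dip offset is 560 × cos 75° = 144.94 m.
Depth = down-dip offset × tan(dip) = 144.94 × tan 43° = 144.94 × 0.9325
Depth = 135.16 m

135 m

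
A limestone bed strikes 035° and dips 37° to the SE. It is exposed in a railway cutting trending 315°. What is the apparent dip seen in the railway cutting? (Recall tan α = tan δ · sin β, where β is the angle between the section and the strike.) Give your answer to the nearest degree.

37°

Angle between strike (035°) and section (315°): β = 80°.
tan(apparent dip) = tan 37° · sin 80° = 0.7421
α = arctan(0.7421) = 36.58°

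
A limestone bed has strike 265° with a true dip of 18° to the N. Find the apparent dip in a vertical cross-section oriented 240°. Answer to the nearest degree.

8°

The section lies 25° from the strike.
tan α = tan 18° × sin 25° = 0.3249 × 0.4226 = 0.1373
apparent dip = arctan 0.1373 = 7.82°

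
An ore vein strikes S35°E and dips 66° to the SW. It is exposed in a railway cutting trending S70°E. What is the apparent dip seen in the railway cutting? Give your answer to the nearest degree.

52°

The section lies 35° from the strike.
tan α = tan 66° × sin 35° = 2.2460 × 0.5736 = 1.2883
apparent dip = arctan 1.2883 = 52.18°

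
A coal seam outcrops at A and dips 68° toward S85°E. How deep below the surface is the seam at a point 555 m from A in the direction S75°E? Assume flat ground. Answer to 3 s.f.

1350 m

The hole lies 10° from the dip direction, so the down-dip offset is 555 × cos 10° = 546.57 m.
Depth = down-dip offset × tan(dip) = 546.57 × tan 68° = 546.57 × 2.4751
Depth = 1352.80 m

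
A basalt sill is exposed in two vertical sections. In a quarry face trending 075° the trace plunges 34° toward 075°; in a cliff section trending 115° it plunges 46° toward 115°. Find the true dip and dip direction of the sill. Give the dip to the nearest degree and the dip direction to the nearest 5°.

true dip 46°, dip direction 125°

The two traces are lines in the plane: v₁ = (sin 75°·cos 34°, cos 75°·cos 34°, −sin 34°), v₂ = (sin 115°·cos 46°, cos 115°·cos 46°, −sin 46°).
The plane normal is n = v₁ × v₂ ∝ (0.319, -0.224, 0.370).
tan δ = √(n_x²+n_y²)/n_z = 0.389/0.370, so δ = 46.4°.
Dip direction = azimuth of (n_x, n_y) = atan2(0.319, -0.224) = 125°.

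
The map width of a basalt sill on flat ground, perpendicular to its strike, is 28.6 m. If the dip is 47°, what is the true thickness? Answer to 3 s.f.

20.9 m

True thickness t = w · sin(dip) = 28.6 × sin 47°
t = 28.6 × 0.7314 = 20.917 m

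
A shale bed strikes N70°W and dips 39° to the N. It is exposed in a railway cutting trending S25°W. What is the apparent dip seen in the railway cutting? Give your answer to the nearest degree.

39°

The section lies 85° from the strike.
tan(apparent dip) = tan 39° · sin 85° = 0.8067
α = arctan(0.8067) = 38.89°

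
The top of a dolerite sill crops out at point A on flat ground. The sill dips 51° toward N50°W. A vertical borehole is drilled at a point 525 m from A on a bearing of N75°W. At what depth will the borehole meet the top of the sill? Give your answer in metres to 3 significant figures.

588 m

The hole lies 25° from the dip direction, so the down-dip offset is 525 × cos 25° = 475.81 m.
Depth = down-dip offset × tan(dip) = 475.81 × tan 51° = 475.81 × 1.2349
Depth = 587.58 m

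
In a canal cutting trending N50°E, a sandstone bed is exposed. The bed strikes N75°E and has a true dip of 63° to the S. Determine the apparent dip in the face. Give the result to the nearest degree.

40°

Angle between strike (N75°E) and section (N50°E): β = 25°.
tan(apparent dip) = tan 63° · sin 25° = 0.8294
apparent dip = arctan 0.8294 = 39.67°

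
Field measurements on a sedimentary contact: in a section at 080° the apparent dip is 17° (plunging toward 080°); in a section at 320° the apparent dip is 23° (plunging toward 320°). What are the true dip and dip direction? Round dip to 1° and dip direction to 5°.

The two traces are lines in the plane: v₁ = (sin 80°·cos 17°, cos 80°·cos 17°, −sin 17°), v₂ = (sin 320°·cos 23°, cos 320°·cos 23°, −sin 23°).
n = v₁ × v₂ = (0.141, 0.541, 0.762) (taken with n_z > 0).
True dip = arccos(n_z / |n|) = arccos(0.8064) = 36.3°.
The horizontal component of n points toward azimuth atan2(n_x, n_y) = 15°, the dip direction.

true dip 36°, dip direction 015°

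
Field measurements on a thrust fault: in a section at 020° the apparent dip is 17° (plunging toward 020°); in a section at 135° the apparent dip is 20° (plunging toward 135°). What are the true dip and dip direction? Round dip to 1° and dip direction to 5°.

true dip 32°, dip direction 080°

Each apparent-dip line lies in the plane. As unit vectors (x east, y north, z up), v₁ plunges 17°→020° and v₂ plunges 20°→135°.
Cross product v₁ × v₂ gives the pole to the plane: n ∝ (0.502, 0.082, 0.814).
tan δ = √(n_x²+n_y²)/n_z = 0.508/0.814, so δ = 32.0°.
Dip direction = azimuth of (n_x, n_y) = atan2(0.502, 0.082) = 81°.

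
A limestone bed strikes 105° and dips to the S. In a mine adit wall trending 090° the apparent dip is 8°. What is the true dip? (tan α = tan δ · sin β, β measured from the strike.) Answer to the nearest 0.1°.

28.5°

β = acute angle between strike 105° and section 090° = 15°.
tan δ = tan α / sin β = tan 8° / sin 15° = 0.1405 / 0.2588 = 0.5430
δ = arctan(0.5430) = 28.50°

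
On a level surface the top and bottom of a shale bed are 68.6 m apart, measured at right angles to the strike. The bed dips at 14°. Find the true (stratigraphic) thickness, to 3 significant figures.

True thickness t = w · sin(dip) = 68.6 × sin 14°
t = 68.6 × 0.2419 = 16.596 m

16.6 m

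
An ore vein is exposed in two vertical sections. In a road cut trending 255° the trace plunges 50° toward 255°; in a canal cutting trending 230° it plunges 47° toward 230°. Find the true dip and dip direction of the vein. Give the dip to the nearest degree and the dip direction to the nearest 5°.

Each apparent-dip line lies in the plane. As unit vectors (x east, y north, z up), v₁ plunges 50°→255° and v₂ plunges 47°→230°.
n = v₁ × v₂ = (-0.214, -0.054, 0.185) (taken with n_z > 0).
Dip δ = arctan(|n_h|/n_z) = arctan(0.221/0.185) = 50.0°.
The horizontal component of n points toward azimuth atan2(n_x, n_y) = 256°, the dip direction.

true dip 50°, dip direction 255°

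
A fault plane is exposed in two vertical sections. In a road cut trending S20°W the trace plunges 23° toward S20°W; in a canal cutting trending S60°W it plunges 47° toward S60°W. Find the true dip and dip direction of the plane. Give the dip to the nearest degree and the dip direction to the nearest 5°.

true dip 51°, dip direction 270°

Represent each trace as a vector plunging at its apparent dip toward its trend (east-north-up frame): v₁ = (-0.315, -0.865, -0.391), v₂ = (-0.591, -0.341, -0.731).
Cross product v₁ × v₂ gives the pole to the plane: n ∝ (-0.499, -0.001, 0.404).
tan δ = √(n_x²+n_y²)/n_z = 0.499/0.404, so δ = 51.1°.
Dip direction = atan2(-0.499, -0.001) = 270° (azimuth of n's horizontal projection).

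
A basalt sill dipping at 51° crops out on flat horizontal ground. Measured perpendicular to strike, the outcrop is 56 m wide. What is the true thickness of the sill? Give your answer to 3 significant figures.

43.5 m

True thickness t = w · sin(dip) = 56 × sin 51°
t = 56 × 0.7771 = 43.520 m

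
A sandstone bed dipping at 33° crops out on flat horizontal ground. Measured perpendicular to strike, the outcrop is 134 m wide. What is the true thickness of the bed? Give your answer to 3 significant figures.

73.0 m

True thickness t = w · sin(dip) = 134 × sin 33°
t = 134 × 0.5446 = 72.982 m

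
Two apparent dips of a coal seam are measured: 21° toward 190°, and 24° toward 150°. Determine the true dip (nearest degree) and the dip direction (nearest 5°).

true dip 24°, dip direction 160°

Represent each trace as a vector plunging at its apparent dip toward its trend (east-north-up frame): v₁ = (-0.162, -0.919, -0.358), v₂ = (0.457, -0.791, -0.407).
Cross product v₁ × v₂ gives the pole to the plane: n ∝ (0.090, -0.230, 0.548).
True dip = arccos(n_z / |n|) = arccos(0.9119) = 24.2°.
The horizontal component of n points toward azimuth atan2(n_x, n_y) = 159°, the dip direction.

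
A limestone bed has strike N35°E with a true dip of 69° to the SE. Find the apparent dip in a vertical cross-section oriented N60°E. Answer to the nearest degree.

48°

Angle between strike (N35°E) and section (N60°E): β = 25°.
tan(apparent dip) = tan 69° · sin 25° = 1.1010
apparent dip = arctan 1.1010 = 47.75°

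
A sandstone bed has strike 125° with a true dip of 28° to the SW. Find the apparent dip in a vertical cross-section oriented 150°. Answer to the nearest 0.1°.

The strike is 125° and the section trends 150°; the acute angle between them is β = 25°.
tan(apparent dip) = tan 28° · sin 25° = 0.2247
apparent dip = arctan 0.2247 = 12.66°

12.7°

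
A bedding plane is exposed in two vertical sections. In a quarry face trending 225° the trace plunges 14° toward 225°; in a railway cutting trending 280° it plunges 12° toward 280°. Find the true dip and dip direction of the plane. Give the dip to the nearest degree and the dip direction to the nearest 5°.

true dip 15°, dip direction 245°

The two traces are lines in the plane: v₁ = (sin 225°·cos 14°, cos 225°·cos 14°, −sin 14°), v₂ = (sin 280°·cos 12°, cos 280°·cos 12°, −sin 12°).
Cross product v₁ × v₂ gives the pole to the plane: n ∝ (-0.184, -0.090, 0.777).
True dip = arccos(n_z / |n|) = arccos(0.9670) = 14.8°.
The horizontal component of n points toward azimuth atan2(n_x, n_y) = 244°, the dip direction.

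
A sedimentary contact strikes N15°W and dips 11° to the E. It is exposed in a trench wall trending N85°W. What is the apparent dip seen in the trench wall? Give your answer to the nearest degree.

The strike is N15°W and the section trends N85°W; the acute angle between them is β = 70°.
tan(apparent dip) = tan 11° · sin 70° = 0.1827
apparent dip = arctan 0.1827 = 10.35°

10°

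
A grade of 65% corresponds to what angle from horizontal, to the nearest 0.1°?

33.0°

tan θ = 65/100 = 0.6500
θ = arctan(0.6500) = 33.02°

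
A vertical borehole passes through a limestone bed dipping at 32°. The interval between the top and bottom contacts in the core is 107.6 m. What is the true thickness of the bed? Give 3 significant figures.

91.2 m

True thickness t = h · cos(dip) = 107.6 × cos 32°
t = 107.6 × 0.8480 = 91.250 m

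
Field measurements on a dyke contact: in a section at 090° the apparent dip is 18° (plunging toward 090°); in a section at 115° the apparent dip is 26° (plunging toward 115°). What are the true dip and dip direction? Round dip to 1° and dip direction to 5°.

The two traces are lines in the plane: v₁ = (sin 90°·cos 18°, cos 90°·cos 18°, −sin 18°), v₂ = (sin 115°·cos 26°, cos 115°·cos 26°, −sin 26°).
n = v₁ × v₂ = (0.117, -0.165, 0.361) (taken with n_z > 0).
tan δ = √(n_x²+n_y²)/n_z = 0.203/0.361, so δ = 29.3°.
The horizontal component of n points toward azimuth atan2(n_x, n_y) = 145°, the dip direction.

true dip 29°, dip direction 145°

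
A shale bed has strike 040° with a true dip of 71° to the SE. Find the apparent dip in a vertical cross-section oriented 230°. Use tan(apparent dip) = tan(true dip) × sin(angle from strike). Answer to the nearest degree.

27°

The strike is 040° and the section trends 230°; the acute angle between them is β = 10°.
tan(apparent dip) = tan 71° · sin 10° = 0.5043
α = arctan(0.5043) = 26.76°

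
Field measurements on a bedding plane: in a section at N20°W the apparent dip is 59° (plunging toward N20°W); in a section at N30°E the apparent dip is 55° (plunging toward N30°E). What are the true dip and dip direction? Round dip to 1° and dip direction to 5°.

true dip 60°, dip direction 355°

The two traces are lines in the plane: v₁ = (sin 340°·cos 59°, cos 340°·cos 59°, −sin 59°), v₂ = (sin 30°·cos 55°, cos 30°·cos 55°, −sin 55°).
The plane normal is n = v₁ × v₂ ∝ (-0.029, 0.390, 0.226).
tan δ = √(n_x²+n_y²)/n_z = 0.391/0.226, so δ = 60.0°.
Dip direction = atan2(-0.029, 0.390) = 356° (azimuth of n's horizontal projection).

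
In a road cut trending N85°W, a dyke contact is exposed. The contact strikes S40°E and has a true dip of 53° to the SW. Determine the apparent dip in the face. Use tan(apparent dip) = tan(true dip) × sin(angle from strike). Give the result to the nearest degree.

The strike is S40°E and the section trends N85°W; the acute angle between them is β = 45°.
tan α = tan 53° × sin 45° = 1.3270 × 0.7071 = 0.9384
α = arctan(0.9384) = 43.18°

43°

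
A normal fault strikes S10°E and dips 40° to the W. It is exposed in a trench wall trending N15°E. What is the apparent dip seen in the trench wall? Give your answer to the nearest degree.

20°

Angle between strike (S10°E) and section (N15°E): β = 25°.
tan(apparent dip) = tan 40° · sin 25° = 0.3546
apparent dip = arctan 0.3546 = 19.53°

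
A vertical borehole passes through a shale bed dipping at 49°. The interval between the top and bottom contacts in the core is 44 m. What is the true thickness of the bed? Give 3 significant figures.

True thickness t = h · cos(dip) = 44 × cos 49°
t = 44 × 0.6561 = 28.867 m

28.9 m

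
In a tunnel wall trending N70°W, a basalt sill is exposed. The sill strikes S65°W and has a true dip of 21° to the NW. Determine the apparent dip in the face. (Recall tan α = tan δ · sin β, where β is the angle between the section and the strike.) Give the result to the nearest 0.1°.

The strike is S65°W and the section trends N70°W; the acute angle between them is β = 45°.
tan(apparent dip) = tan 21° · sin 45° = 0.2714
α = arctan(0.2714) = 15.19°

15.2°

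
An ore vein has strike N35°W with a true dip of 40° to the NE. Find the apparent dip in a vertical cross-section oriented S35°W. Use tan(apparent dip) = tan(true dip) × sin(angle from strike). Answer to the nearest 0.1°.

The section lies 70° from the strike.
tan α = tan 40° × sin 70° = 0.8391 × 0.9397 = 0.7885
apparent dip = arctan 0.7885 = 38.26°

38.3°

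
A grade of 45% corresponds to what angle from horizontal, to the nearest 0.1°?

tan θ = 45/100 = 0.4500
θ = arctan(0.4500) = 24.23°

24.2°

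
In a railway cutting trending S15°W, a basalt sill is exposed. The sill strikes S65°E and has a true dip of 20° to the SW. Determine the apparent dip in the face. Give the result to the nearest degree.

20°

Angle between strike (S65°E) and section (S15°W): β = 80°.
tan α = tan 20° × sin 80° = 0.3640 × 0.9848 = 0.3584
apparent dip = arctan 0.3584 = 19.72°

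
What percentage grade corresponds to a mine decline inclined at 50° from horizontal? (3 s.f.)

119%

grade % = 100 × tan 50° = 100 × 1.1918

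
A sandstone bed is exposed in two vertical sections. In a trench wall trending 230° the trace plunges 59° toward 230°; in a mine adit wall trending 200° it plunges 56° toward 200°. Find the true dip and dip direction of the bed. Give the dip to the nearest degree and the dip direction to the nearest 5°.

true dip 59°, dip direction 225°

Represent each trace as a vector plunging at its apparent dip toward its trend (east-north-up frame): v₁ = (-0.395, -0.331, -0.857), v₂ = (-0.191, -0.525, -0.829).
n = v₁ × v₂ = (-0.176, -0.163, 0.144) (taken with n_z > 0).
Dip δ = arctan(|n_h|/n_z) = arctan(0.240/0.144) = 59.0°.
Dip direction = azimuth of (n_x, n_y) = atan2(-0.176, -0.163) = 227°.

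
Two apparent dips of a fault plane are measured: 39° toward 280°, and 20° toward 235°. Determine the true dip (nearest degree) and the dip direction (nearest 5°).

true dip 41°, dip direction 300°

Each apparent-dip line lies in the plane. As unit vectors (x east, y north, z up), v₁ plunges 39°→280° and v₂ plunges 20°→235°.
Cross product v₁ × v₂ gives the pole to the plane: n ∝ (-0.385, 0.223, 0.516).
Dip δ = arctan(|n_h|/n_z) = arctan(0.445/0.516) = 40.8°.
Dip direction = azimuth of (n_x, n_y) = atan2(-0.385, 0.223) = 300°.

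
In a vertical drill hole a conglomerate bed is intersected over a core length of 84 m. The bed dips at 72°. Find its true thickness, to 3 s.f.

26.0 m

True thickness t = h · cos(dip) = 84 × cos 72°
t = 84 × 0.3090 = 25.957 m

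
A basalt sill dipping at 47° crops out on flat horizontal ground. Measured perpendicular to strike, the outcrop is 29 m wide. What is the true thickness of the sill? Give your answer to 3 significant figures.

True thickness t = w · sin(dip) = 29 × sin 47°
t = 29 × 0.7314 = 21.209 m

21.2 m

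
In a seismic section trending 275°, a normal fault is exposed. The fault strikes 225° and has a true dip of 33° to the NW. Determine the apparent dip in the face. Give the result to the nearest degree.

The strike is 225° and the section trends 275°; the acute angle between them is β = 50°.
tan α = tan 33° × sin 50° = 0.6494 × 0.7660 = 0.4975
apparent dip = arctan 0.4975 = 26.45°

26°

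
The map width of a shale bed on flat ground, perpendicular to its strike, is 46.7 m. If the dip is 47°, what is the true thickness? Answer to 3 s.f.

34.2 m

True thickness t = w · sin(dip) = 46.7 × sin 47°
t = 46.7 × 0.7314 = 34.154 m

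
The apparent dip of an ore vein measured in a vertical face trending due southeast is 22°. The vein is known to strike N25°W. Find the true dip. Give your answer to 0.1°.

The section is 20° from the strike.
tan δ = tan α / sin β = tan 22° / sin 20° = 0.4040 / 0.3420 = 1.1813
true dip = arctan 1.1813 = 49.75°

49.8°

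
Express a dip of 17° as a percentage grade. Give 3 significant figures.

grade % = 100 × tan 17° = 100 × 0.3057

30.6%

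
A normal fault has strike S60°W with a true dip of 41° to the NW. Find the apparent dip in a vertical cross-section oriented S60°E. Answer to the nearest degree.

37°

Angle between strike (S60°W) and section (S60°E): β = 60°.
tan(apparent dip) = tan 41° · sin 60° = 0.7528
apparent dip = arctan 0.7528 = 36.97°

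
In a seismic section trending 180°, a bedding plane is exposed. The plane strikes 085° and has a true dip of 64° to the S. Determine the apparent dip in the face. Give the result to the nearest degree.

The strike is 085° and the section trends 180°; the acute angle between them is β = 85°.
tan α = tan 64° × sin 85° = 2.0503 × 0.9962 = 2.0425
apparent dip = arctan 2.0425 = 63.91°

64°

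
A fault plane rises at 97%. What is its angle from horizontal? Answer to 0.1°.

tan θ = 97/100 = 0.9700
θ = arctan(0.9700) = 44.13°

44.1°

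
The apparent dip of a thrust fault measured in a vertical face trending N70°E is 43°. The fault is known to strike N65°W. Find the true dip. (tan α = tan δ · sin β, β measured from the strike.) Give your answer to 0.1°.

The section is 45° from the strike.
tan(true dip) = tan 43° / sin 45° = 1.3188
δ = arctan(1.3188) = 52.83°

52.8°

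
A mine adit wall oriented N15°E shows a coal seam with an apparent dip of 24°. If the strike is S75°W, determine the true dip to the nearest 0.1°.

The section is 60° from the strike.
tan(true dip) = tan 24° / sin 60° = 0.5141
true dip = arctan 0.5141 = 27.21°

27.2°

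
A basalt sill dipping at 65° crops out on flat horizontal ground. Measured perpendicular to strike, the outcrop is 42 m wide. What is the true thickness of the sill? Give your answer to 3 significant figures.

True thickness t = w · sin(dip) = 42 × sin 65°
t = 42 × 0.9063 = 38.065 m

38.1 m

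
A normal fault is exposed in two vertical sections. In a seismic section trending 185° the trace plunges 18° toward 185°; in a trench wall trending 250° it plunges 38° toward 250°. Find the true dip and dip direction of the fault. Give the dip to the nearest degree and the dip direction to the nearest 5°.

The two traces are lines in the plane: v₁ = (sin 185°·cos 18°, cos 185°·cos 18°, −sin 18°), v₂ = (sin 250°·cos 38°, cos 250°·cos 38°, −sin 38°).
n = v₁ × v₂ = (-0.500, -0.178, 0.679) (taken with n_z > 0).
Dip δ = arctan(|n_h|/n_z) = arctan(0.531/0.679) = 38.0°.
Dip direction = atan2(-0.500, -0.178) = 250° (azimuth of n's horizontal projection).

true dip 38°, dip direction 250°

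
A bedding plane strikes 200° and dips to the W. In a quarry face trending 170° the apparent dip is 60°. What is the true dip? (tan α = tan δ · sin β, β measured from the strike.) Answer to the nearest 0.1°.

73.9°

β = acute angle between strike 200° and section 170° = 30°.
tan δ = tan α / sin β = tan 60° / sin 30° = 1.7321 / 0.5000 = 3.4641
δ = arctan(3.4641) = 73.90°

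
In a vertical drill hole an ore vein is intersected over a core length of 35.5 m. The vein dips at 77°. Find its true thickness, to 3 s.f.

True thickness t = h · cos(dip) = 35.5 × cos 77°
t = 35.5 × 0.2250 = 7.986 m

7.99 m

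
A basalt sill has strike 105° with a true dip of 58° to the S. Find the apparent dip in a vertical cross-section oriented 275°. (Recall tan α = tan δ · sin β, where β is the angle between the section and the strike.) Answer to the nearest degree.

16°

Angle between strike (105°) and section (275°): β = 10°.
tan(apparent dip) = tan 58° · sin 10° = 0.2779
apparent dip = arctan 0.2779 = 15.53°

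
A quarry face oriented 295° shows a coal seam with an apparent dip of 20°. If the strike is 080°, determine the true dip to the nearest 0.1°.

32.4°

β = acute angle between strike 080° and section 295° = 35°.
tan δ = tan α / sin β = tan 20° / sin 35° = 0.3640 / 0.5736 = 0.6346
δ = arctan(0.6346) = 32.40°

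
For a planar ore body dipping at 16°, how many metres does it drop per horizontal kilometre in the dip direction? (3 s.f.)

drop per km = 1000 × tan 16° = 1000 × 0.2867

287 m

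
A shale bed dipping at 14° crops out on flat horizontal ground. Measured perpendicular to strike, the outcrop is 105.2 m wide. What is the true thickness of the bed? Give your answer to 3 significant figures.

True thickness t = w · sin(dip) = 105.2 × sin 14°
t = 105.2 × 0.2419 = 25.450 m

25.5 m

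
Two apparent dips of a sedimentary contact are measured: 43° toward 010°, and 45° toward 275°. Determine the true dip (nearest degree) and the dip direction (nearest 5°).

true dip 55°, dip direction 320°

Each apparent-dip line lies in the plane. As unit vectors (x east, y north, z up), v₁ plunges 43°→010° and v₂ plunges 45°→275°.
The plane normal is n = v₁ × v₂ ∝ (-0.467, 0.570, 0.515).
True dip = arccos(n_z / |n|) = arccos(0.5728) = 55.1°.
Dip direction = azimuth of (n_x, n_y) = atan2(-0.467, 0.570) = 321°.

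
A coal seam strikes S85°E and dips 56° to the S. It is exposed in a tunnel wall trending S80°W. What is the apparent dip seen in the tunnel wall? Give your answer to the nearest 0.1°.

The section lies 15° from the strike.
tan(apparent dip) = tan 56° · sin 15° = 0.3837
α = arctan(0.3837) = 20.99°

21.0°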